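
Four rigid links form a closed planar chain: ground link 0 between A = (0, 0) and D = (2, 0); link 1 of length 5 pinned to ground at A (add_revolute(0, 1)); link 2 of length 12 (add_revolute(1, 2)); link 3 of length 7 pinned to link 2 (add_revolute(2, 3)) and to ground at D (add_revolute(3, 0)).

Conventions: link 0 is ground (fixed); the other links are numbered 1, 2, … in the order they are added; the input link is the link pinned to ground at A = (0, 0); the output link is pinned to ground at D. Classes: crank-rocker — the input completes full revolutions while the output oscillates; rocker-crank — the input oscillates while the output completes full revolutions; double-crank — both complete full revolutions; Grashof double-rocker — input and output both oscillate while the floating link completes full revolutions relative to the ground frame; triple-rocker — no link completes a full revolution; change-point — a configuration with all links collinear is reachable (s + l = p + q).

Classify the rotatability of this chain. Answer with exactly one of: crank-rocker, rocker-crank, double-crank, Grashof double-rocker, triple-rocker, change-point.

lengths: ground=2, input=5, coupler=12, output=7
sorted: s=2 (shortest), l=12 (longest), p+q=12
s + l = 14 vs p + q = 12
s + l > p + q → non-Grashof → no link fully rotates → triple-rocker

triple-rocker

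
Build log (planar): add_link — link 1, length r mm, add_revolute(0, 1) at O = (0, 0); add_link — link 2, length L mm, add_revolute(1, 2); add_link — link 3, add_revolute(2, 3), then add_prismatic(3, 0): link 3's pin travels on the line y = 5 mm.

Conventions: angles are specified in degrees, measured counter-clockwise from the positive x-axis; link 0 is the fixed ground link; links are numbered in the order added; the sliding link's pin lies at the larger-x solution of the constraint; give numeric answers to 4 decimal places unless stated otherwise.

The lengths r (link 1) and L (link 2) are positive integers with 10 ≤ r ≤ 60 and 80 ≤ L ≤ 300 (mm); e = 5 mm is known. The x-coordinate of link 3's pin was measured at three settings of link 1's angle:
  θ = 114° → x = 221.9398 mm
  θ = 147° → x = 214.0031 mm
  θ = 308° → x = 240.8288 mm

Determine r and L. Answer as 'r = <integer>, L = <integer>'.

constraint per measurement: (x − r cos θ)² + (r sin θ − e)² = L²
subtracting the θ₁ and θ₂ equations cancels the r² and L² terms:
r = (x₁² − x₂²) / (2[(x₁cos θ₁ + e sin θ₁) − (x₂cos θ₂ + e sin θ₂)]) = 18.9999 → r = 19
L² = (x₁ − r cos θ₁)² + (r sin θ₁ − e)² = 52900.0011 → L = 230.0000 → L = 230
check at θ₃=308°: x = 240.8288 (printed 240.8288) ✓

r = 19, L = 230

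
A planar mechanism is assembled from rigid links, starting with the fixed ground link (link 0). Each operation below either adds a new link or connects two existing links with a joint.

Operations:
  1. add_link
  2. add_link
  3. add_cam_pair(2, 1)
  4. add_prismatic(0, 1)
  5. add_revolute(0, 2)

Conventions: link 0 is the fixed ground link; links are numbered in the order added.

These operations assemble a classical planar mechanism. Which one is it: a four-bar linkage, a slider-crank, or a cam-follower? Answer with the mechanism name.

links: 3 (incl. ground); joints: 1 revolute, 1 prismatic, 1 higher (cam) pair, forming one closed loop
3 links, revolute + prismatic + higher pair in one loop → cam-follower

cam-follower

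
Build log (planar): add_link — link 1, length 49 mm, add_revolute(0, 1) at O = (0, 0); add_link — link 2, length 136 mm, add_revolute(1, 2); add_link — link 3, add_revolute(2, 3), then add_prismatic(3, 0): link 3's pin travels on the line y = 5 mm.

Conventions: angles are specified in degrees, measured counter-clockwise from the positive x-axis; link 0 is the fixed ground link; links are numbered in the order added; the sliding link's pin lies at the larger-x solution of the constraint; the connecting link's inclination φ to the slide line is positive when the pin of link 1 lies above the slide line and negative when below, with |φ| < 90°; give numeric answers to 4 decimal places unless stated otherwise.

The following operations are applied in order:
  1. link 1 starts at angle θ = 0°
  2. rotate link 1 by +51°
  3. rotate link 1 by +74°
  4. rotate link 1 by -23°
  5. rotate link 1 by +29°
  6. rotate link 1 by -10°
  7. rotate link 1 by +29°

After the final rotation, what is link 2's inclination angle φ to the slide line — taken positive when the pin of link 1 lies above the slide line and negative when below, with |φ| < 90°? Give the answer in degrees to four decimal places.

geometry: r = 49 mm, L = 136 mm, e = 5 mm; θ starts at 0°
rotate link 1 by +51°: θ ← 0° +51° = 51°
rotate link 1 by +74°: θ ← 51° +74° = 125°
rotate link 1 by -23°: θ ← 125° -23° = 102°
rotate link 1 by +29°: θ ← 102° +29° = 131°
rotate link 1 by -10°: θ ← 131° -10° = 121°
rotate link 1 by +29°: θ ← 121° +29° = 150°
h = r sin θ − e = 24.500000 − 5 = 19.500000
sin φ = h / L = 19.500000 / 136 = 0.14338235
φ = arcsin(0.14338235) = 8.243616°

8.2436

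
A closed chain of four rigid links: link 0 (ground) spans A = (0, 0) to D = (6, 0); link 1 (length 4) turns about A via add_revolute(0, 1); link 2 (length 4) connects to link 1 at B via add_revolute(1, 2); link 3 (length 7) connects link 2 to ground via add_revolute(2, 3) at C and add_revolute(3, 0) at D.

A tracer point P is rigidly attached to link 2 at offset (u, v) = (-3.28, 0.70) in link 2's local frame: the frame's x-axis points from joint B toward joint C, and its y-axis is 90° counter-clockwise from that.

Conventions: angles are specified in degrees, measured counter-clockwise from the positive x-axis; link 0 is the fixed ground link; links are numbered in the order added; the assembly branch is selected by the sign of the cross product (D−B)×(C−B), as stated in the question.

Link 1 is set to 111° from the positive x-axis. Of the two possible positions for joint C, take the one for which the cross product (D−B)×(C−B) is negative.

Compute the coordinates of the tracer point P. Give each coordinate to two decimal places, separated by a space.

A=(0,0), D=(6.00,0)
B = A + 4.00·(cos111°, sin111°) = (-1.4335, 3.7343)
|BD| = 8.3188
circle(B,4.00) ∩ circle(D,7.00): a=2.1759, h=3.3564
  candidates: C₊=(2.0176,5.7568) cross=27.921; C₋=(-0.9958,-0.2417) cross=-27.921
  branch - wants cross < 0 → take C=(-0.9958,-0.2417) (cross=-27.921)
ex = (C−B)/|BC| = (0.1094,-0.9940); ey = (0.9940,0.1094)
P = B + -3.28·ex + 0.70·ey = (-1.0965,7.0712)

-1.10 7.07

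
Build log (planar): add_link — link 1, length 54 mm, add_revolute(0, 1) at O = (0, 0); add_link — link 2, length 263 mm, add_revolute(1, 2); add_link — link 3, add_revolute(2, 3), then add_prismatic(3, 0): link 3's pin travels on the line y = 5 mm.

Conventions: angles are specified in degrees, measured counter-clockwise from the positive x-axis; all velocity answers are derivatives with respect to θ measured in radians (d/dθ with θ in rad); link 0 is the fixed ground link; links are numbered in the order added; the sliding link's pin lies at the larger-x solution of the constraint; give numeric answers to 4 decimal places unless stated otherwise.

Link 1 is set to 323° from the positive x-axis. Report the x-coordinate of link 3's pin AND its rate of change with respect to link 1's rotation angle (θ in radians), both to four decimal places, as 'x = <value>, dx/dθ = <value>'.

geometry: r = 54 mm, L = 263 mm, e = 5 mm
crank pin P = (r cos θ, r sin θ) = (43.126318, -32.498011)
h = r sin θ − e = -32.498011 − 5 = -37.498011
x = r cos θ + √(L² − h²) = 43.126318 + 260.313079 = 303.439397
dx/dθ = −r sin θ − h·r cos θ/√(L² − h²) (θ in radians; h = -37.498011) = 38.710343

x = 303.4394, dx/dθ = 38.7103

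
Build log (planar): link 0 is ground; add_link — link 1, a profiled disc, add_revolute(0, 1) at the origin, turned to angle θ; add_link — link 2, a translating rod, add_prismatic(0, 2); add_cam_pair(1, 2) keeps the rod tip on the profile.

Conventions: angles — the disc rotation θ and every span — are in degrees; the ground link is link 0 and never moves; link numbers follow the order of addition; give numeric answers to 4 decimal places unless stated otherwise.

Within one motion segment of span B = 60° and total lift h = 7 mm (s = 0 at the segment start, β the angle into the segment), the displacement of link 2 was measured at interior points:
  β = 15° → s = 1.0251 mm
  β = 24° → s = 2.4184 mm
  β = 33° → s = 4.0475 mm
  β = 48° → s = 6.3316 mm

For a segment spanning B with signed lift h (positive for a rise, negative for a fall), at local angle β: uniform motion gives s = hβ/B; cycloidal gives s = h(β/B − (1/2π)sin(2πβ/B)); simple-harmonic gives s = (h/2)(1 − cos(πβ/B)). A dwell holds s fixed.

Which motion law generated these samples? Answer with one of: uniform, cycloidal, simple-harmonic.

candidates at β/B = r: uniform s = h·r (linear in β); cycloidal s = h·(r − sin(2πr)/(2π)); simple-harmonic s = (h/2)(1 − cos(πr))
β=15°: printed 1.0251 | uniform 1.7500, cycloidal 0.6359, simple-harmonic 1.0251
β=24°: printed 2.4184 | uniform 2.8000, cycloidal 2.1452, simple-harmonic 2.4184
β=33°: printed 4.0475 | uniform 3.8500, cycloidal 4.1943, simple-harmonic 4.0475
β=48°: printed 6.3316 | uniform 5.6000, cycloidal 6.6596, simple-harmonic 6.3316
only one law matches every sample → simple-harmonic

simple-harmonic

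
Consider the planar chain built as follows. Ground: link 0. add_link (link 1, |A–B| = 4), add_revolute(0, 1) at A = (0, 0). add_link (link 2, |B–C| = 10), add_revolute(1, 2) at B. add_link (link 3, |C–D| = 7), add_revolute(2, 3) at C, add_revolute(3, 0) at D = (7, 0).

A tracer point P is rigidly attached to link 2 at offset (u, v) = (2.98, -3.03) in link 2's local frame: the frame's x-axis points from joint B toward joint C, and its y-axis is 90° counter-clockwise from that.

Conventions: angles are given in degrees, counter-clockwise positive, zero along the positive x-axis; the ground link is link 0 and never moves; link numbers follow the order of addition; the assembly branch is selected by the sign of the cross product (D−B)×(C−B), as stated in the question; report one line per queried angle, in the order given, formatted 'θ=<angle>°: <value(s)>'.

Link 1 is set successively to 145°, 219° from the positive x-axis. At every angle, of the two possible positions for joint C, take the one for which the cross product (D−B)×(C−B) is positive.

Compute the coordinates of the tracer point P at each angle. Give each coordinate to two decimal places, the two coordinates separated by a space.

A=(0,0), D=(7.00,0)
θ=145°: B = A + 4.00·(cos145°, sin145°) = (-3.2766, 2.2943)
θ=145°: |BD| = 10.5296
θ=145°: circle(B,10.00) ∩ circle(D,7.00): a=7.6865, h=6.3966
θ=145°:   candidates: C₊=(5.6190,6.8624) cross=67.354; C₋=(2.8315,-5.6235) cross=-67.354
θ=145°:   branch + wants cross > 0 → take C=(5.6190,6.8624) (cross=67.354)
θ=145°: ex = (C−B)/|BC| = (0.8896,0.4568); ey = (-0.4568,0.8896)
θ=145°: P = B + 2.98·ex + -3.03·ey = (0.7584,0.9602)
θ=219°: B = A + 4.00·(cos219°, sin219°) = (-3.1086, -2.5173)
θ=219°: |BD| = 10.4173
θ=219°: circle(B,10.00) ∩ circle(D,7.00): a=7.6565, h=6.4326
θ=219°:   candidates: C₊=(2.7666,5.5748) cross=67.010; C₋=(5.8754,-6.9091) cross=-67.010
θ=219°:   branch + wants cross > 0 → take C=(2.7666,5.5748) (cross=67.010)
θ=219°: ex = (C−B)/|BC| = (0.5875,0.8092); ey = (-0.8092,0.5875)
θ=219°: P = B + 2.98·ex + -3.03·ey = (1.0941,-1.8860)

θ=145°: 0.76 0.96
θ=219°: 1.09 -1.89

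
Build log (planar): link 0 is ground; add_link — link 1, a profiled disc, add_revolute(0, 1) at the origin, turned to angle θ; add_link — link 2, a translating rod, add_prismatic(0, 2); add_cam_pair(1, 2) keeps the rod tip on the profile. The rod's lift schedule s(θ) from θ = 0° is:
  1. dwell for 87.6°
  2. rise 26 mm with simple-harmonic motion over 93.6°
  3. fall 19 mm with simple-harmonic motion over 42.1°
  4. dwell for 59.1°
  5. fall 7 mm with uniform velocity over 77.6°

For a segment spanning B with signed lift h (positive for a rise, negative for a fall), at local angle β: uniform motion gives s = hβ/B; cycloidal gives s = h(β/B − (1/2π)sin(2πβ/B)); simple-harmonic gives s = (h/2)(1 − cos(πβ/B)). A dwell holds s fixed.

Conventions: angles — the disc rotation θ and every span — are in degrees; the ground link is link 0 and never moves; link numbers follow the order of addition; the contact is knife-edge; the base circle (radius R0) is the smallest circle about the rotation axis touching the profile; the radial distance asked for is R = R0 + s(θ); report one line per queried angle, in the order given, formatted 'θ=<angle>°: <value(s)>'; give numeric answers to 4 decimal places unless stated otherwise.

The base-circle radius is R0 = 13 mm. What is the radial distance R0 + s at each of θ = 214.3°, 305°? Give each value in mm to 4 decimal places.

seg 1 [0°–87.6°] dwell: s stays 0.0000
seg 2 [87.6°–181.2°] simple-harmonic, h=26: full span → s += 26 → s = 26.0000
seg 3 [181.2°–223.3°] simple-harmonic, h=-19: θ=214.3° here. β=33.1, B=42.1. -19/2·(1 − cos(π·0.7862)) = -16.9369 → s = 9.0631
seg 3 [181.2°–223.3°] simple-harmonic, h=-19: full span → s += -19 → s = 7.0000
seg 4 [223.3°–282.4°] dwell: s stays 7.0000
seg 5 [282.4°–360°] uniform, h=-7: θ=305° here. β=22.6, B=77.6. -7·22.6/77.6 = -2.0387 → s = 4.9613
θ=214.3°: R = R0 + s = 13 + 9.0631 = 22.0631
θ=305°: R = R0 + s = 13 + 4.9613 = 17.9613

θ=214.3°: 22.0631
θ=305°: 17.9613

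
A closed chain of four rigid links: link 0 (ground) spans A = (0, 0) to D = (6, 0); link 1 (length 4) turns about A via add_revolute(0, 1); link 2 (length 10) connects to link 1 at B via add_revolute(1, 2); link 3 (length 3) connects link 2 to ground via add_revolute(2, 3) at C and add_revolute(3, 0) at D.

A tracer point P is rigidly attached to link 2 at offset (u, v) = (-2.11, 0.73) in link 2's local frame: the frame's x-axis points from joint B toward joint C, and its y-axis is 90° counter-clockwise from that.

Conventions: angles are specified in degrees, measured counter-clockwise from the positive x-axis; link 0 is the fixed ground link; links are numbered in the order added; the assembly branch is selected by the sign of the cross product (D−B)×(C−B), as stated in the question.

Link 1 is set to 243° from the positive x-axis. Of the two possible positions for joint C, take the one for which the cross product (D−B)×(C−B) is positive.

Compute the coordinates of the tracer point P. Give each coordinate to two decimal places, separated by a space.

A=(0,0), D=(6.00,0)
B = A + 4.00·(cos243°, sin243°) = (-1.8160, -3.5640)
|BD| = 8.5902
circle(B,10.00) ∩ circle(D,3.00): a=9.5918, h=2.8278
  candidates: C₊=(5.7381,2.9885) cross=24.292; C₋=(8.0846,-2.1574) cross=-24.292
  branch + wants cross > 0 → take C=(5.7381,2.9885) (cross=24.292)
ex = (C−B)/|BC| = (0.7554,0.6553); ey = (-0.6553,0.7554)
P = B + -2.11·ex + 0.73·ey = (-3.8882,-4.3952)

-3.89 -4.40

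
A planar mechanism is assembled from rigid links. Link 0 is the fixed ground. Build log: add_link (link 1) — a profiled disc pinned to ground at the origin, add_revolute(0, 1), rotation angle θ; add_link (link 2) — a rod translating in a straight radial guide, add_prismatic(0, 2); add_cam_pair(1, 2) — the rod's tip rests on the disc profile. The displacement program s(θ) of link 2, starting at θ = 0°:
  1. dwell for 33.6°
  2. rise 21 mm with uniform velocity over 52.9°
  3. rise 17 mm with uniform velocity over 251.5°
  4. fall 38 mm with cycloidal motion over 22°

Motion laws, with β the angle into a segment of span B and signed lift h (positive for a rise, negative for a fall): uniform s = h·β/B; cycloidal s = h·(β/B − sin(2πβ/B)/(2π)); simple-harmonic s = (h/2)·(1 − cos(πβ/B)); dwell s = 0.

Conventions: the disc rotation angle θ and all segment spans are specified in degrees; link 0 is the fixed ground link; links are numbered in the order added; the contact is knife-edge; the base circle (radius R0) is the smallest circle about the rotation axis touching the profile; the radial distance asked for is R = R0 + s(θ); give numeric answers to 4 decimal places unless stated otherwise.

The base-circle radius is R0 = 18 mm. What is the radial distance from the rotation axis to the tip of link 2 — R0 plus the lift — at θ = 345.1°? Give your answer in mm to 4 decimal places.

seg 1 [0°–33.6°] dwell: s stays 0.0000
seg 2 [33.6°–86.5°] uniform, h=21: full span → s += 21 → s = 21.0000
seg 3 [86.5°–338°] uniform, h=17: full span → s += 17 → s = 38.0000
seg 4 [338°–360°] cycloidal, h=-38: θ=345.1° here. β=7.1, B=22. -38·(0.3227 − sin(2π·0.3227)/(2π)) = -6.8363 → s = 31.1637
R = R0 + s = 18 + 31.1637 = 49.1637

49.1637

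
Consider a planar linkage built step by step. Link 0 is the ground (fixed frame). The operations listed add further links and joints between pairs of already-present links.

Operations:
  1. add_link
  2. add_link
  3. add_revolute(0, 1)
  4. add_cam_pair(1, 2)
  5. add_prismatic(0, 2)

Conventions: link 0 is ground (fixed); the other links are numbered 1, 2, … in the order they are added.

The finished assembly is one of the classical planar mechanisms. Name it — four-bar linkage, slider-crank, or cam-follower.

links: 3 (incl. ground); joints: 1 revolute, 1 prismatic, 1 higher (cam) pair, forming one closed loop
3 links, revolute + prismatic + higher pair in one loop → cam-follower

cam-follower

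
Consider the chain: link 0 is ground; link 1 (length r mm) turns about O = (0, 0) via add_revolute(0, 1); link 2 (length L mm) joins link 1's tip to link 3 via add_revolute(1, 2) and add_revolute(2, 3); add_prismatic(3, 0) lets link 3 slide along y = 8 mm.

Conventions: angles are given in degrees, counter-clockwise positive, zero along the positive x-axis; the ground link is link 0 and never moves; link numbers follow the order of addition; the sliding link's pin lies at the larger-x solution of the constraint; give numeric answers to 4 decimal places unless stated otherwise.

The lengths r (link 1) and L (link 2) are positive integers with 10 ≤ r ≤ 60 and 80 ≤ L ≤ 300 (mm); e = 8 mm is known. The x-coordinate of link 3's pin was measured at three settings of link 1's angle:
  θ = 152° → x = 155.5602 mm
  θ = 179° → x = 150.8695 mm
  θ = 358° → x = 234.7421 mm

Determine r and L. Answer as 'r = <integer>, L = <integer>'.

constraint per measurement: (x − r cos θ)² + (r sin θ − e)² = L²
subtracting the θ₁ and θ₂ equations cancels the r² and L² terms:
r = (x₁² − x₂²) / (2[(x₁cos θ₁ + e sin θ₁) − (x₂cos θ₂ + e sin θ₂)]) = 42.0009 → r = 42
L² = (x₁ − r cos θ₁)² + (r sin θ₁ − e)² = 37249.0173 → L = 193.0000 → L = 193
check at θ₃=358°: x = 234.7421 (printed 234.7421) ✓

r = 42, L = 193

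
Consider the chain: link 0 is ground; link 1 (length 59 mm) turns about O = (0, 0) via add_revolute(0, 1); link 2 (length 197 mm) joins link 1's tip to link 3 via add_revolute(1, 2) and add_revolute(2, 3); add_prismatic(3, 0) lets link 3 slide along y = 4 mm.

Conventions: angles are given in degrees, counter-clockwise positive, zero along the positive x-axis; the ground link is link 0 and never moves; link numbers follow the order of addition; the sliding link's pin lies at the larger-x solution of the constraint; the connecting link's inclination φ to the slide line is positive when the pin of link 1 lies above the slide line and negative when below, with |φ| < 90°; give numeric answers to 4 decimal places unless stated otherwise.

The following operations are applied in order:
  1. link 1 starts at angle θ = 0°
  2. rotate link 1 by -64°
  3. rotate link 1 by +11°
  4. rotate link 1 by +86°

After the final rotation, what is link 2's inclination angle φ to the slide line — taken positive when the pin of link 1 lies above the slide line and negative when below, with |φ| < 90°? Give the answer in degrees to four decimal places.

geometry: r = 59 mm, L = 197 mm, e = 4 mm; θ starts at 0°
rotate link 1 by -64°: θ ← 0° -64° = -64°
rotate link 1 by +11°: θ ← -64° +11° = -53°
rotate link 1 by +86°: θ ← -53° +86° = 33°
h = r sin θ − e = 32.133703 − 4 = 28.133703
sin φ = h / L = 28.133703 / 197 = 0.14281068
φ = arcsin(0.14281068) = 8.210521°

8.2105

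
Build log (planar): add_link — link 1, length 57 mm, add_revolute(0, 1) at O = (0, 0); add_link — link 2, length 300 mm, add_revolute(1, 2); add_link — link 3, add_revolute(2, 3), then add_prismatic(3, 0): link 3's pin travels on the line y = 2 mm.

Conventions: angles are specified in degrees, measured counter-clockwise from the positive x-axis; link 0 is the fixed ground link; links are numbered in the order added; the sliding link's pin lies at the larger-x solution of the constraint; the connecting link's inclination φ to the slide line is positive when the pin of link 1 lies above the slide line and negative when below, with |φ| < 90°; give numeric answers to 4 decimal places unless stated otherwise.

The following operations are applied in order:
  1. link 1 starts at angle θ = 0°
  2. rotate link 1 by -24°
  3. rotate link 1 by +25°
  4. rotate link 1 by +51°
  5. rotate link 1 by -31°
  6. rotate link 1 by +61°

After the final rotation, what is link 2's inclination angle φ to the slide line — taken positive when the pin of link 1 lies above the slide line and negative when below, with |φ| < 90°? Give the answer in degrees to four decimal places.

geometry: r = 57 mm, L = 300 mm, e = 2 mm; θ starts at 0°
rotate link 1 by -24°: θ ← 0° -24° = -24°
rotate link 1 by +25°: θ ← -24° +25° = 1°
rotate link 1 by +51°: θ ← 1° +51° = 52°
rotate link 1 by -31°: θ ← 52° -31° = 21°
rotate link 1 by +61°: θ ← 21° +61° = 82°
h = r sin θ − e = 56.445280 − 2 = 54.445280
sin φ = h / L = 54.445280 / 300 = 0.18148427
φ = arcsin(0.18148427) = 10.456226°

10.4562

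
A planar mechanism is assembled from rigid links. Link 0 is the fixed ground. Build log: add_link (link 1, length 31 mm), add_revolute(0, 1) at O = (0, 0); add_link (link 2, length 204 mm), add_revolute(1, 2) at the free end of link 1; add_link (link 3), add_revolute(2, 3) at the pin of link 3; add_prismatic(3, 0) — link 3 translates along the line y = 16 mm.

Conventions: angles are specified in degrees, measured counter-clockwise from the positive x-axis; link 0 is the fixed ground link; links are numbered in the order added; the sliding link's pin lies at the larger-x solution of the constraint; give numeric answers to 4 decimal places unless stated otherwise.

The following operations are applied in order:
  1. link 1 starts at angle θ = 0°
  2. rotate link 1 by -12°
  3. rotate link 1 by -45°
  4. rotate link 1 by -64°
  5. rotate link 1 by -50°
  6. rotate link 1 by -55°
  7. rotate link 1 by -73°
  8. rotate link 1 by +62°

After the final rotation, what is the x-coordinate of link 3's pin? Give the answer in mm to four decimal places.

geometry: r = 31 mm, L = 204 mm, e = 16 mm; θ starts at 0°
rotate link 1 by -12°: θ ← 0° -12° = -12°
rotate link 1 by -45°: θ ← -12° -45° = -57°
rotate link 1 by -64°: θ ← -57° -64° = -121°
rotate link 1 by -50°: θ ← -121° -50° = -171°
rotate link 1 by -55°: θ ← -171° -55° = -226°
rotate link 1 by -73°: θ ← -226° -73° = -299°
rotate link 1 by +62°: θ ← -299° +62° = -237°
crank pin P = (r cos θ, r sin θ) = (-16.883810, 25.998788)
h = r sin θ − e = 25.998788 − 16 = 9.998788
x = r cos θ + √(L² − h²) = -16.883810 + 203.754814 = 186.871004

186.8710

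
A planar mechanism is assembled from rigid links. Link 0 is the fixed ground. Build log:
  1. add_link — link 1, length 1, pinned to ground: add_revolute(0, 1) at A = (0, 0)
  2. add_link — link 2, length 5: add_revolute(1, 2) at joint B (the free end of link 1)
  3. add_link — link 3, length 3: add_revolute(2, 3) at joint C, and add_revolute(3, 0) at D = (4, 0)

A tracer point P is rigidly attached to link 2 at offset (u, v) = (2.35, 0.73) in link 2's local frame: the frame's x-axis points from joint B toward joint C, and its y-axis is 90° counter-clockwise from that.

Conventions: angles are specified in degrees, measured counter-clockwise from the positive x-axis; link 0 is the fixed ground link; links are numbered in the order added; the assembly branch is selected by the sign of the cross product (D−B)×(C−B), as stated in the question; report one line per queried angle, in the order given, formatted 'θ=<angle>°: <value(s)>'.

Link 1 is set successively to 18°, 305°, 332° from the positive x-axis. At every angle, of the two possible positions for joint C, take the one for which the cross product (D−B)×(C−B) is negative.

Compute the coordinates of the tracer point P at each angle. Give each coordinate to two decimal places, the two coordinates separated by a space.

A=(0,0), D=(4.00,0)
θ=18°: B = A + 1.00·(cos18°, sin18°) = (0.9511, 0.3090)
θ=18°: |BD| = 3.0646
θ=18°: circle(B,5.00) ∩ circle(D,3.00): a=4.1428, h=2.7995
θ=18°:   candidates: C₊=(5.3550,2.6766) cross=8.579; C₋=(4.7904,-2.8940) cross=-8.579
θ=18°:   branch - wants cross < 0 → take C=(4.7904,-2.8940) (cross=-8.579)
θ=18°: ex = (C−B)/|BC| = (0.7679,-0.6406); ey = (0.6406,0.7679)
θ=18°: P = B + 2.35·ex + 0.73·ey = (3.2232,-0.6359)
θ=305°: B = A + 1.00·(cos305°, sin305°) = (0.5736, -0.8192)
θ=305°: |BD| = 3.5230
θ=305°: circle(B,5.00) ∩ circle(D,3.00): a=4.0323, h=2.9565
θ=305°:   candidates: C₊=(3.8079,2.9938) cross=10.416; C₋=(5.1828,-2.7570) cross=-10.416
θ=305°:   branch - wants cross < 0 → take C=(5.1828,-2.7570) (cross=-10.416)
θ=305°: ex = (C−B)/|BC| = (0.9218,-0.3876); ey = (0.3876,0.9218)
θ=305°: P = B + 2.35·ex + 0.73·ey = (3.0228,-1.0570)
θ=332°: B = A + 1.00·(cos332°, sin332°) = (0.8829, -0.4695)
θ=332°: |BD| = 3.1522
θ=332°: circle(B,5.00) ∩ circle(D,3.00): a=4.1140, h=2.8416
θ=332°:   candidates: C₊=(4.5279,2.9532) cross=8.957; C₋=(5.3743,-2.6667) cross=-8.957
θ=332°:   branch - wants cross < 0 → take C=(5.3743,-2.6667) (cross=-8.957)
θ=332°: ex = (C−B)/|BC| = (0.8983,-0.4394); ey = (0.4394,0.8983)
θ=332°: P = B + 2.35·ex + 0.73·ey = (3.3147,-0.8464)

θ=18°: 3.22 -0.64
θ=305°: 3.02 -1.06
θ=332°: 3.31 -0.85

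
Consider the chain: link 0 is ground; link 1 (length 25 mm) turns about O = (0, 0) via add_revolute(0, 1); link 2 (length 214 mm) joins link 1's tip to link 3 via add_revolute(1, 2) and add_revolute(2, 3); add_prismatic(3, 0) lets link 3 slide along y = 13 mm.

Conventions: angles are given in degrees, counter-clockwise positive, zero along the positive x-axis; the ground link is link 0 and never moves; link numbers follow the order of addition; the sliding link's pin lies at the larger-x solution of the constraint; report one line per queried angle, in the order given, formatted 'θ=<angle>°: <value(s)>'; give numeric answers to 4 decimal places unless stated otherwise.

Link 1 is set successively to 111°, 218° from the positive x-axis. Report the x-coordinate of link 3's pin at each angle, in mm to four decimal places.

geometry: r = 25 mm, L = 214 mm, e = 13 mm
θ=111°: crank pin P = (r cos θ, r sin θ) = (-8.959199, 23.339511)
θ=111°: h = r sin θ − e = 23.339511 − 13 = 10.339511
θ=111°: x = r cos θ + √(L² − h²) = -8.959199 + 213.750075 = 204.790876
θ=218°: crank pin P = (r cos θ, r sin θ) = (-19.700269, -15.391537)
θ=218°: h = r sin θ − e = -15.391537 − 13 = -28.391537
θ=218°: x = r cos θ + √(L² − h²) = -19.700269 + 212.108276 = 192.408007

θ=111°: 204.7909
θ=218°: 192.4080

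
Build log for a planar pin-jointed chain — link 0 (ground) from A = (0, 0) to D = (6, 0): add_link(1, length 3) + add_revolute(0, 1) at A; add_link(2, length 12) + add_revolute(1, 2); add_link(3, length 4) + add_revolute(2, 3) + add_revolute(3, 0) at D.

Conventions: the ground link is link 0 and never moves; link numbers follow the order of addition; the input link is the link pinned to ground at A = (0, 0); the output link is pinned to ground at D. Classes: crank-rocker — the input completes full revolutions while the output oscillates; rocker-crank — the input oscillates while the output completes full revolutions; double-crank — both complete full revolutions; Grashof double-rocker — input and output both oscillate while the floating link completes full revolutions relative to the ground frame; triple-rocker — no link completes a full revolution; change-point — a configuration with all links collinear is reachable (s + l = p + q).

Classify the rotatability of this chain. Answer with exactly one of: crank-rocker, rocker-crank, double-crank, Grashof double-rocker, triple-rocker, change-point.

lengths: ground=6, input=3, coupler=12, output=4
sorted: s=3 (shortest), l=12 (longest), p+q=10
s + l = 15 vs p + q = 10
s + l > p + q → non-Grashof → no link fully rotates → triple-rocker

triple-rocker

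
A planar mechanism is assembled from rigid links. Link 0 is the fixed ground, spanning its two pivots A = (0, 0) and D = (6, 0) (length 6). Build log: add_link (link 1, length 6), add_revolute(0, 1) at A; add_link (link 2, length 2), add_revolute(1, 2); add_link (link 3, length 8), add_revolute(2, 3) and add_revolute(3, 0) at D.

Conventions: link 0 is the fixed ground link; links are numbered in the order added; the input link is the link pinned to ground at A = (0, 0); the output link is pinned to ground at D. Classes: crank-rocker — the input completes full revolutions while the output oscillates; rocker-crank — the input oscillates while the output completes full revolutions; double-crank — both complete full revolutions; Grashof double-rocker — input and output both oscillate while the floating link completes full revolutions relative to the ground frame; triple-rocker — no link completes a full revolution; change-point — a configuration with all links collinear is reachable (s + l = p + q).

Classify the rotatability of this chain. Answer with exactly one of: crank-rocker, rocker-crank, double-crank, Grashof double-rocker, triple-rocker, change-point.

lengths: ground=6, input=6, coupler=2, output=8
sorted: s=2 (shortest), l=8 (longest), p+q=12
s + l = 10 vs p + q = 12
s + l < p + q (Grashof) with shortest = coupler link → Grashof double-rocker

Grashof double-rocker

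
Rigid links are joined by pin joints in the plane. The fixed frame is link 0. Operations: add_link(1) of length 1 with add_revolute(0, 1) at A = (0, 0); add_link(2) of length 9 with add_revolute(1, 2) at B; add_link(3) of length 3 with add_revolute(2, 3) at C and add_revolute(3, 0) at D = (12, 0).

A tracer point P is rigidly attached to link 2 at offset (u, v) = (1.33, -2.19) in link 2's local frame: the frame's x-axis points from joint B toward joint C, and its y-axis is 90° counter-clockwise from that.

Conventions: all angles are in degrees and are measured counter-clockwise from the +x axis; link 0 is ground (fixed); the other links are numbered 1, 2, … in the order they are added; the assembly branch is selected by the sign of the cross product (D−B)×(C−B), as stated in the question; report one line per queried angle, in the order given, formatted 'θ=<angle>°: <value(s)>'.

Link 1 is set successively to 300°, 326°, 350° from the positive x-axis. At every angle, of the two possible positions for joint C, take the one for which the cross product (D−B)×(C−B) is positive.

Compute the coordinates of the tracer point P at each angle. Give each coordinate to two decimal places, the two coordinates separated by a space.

A=(0,0), D=(12.00,0)
θ=300°: B = A + 1.00·(cos300°, sin300°) = (0.5000, -0.8660)
θ=300°: |BD| = 11.5326
θ=300°: circle(B,9.00) ∩ circle(D,3.00): a=8.8879, h=1.4162
θ=300°:   candidates: C₊=(9.2564,1.2136) cross=16.332; C₋=(9.4691,-1.6108) cross=-16.332
θ=300°:   branch + wants cross > 0 → take C=(9.2564,1.2136) (cross=16.332)
θ=300°: ex = (C−B)/|BC| = (0.9729,0.2311); ey = (-0.2311,0.9729)
θ=300°: P = B + 1.33·ex + -2.19·ey = (2.3001,-2.6894)
θ=326°: B = A + 1.00·(cos326°, sin326°) = (0.8290, -0.5592)
θ=326°: |BD| = 11.1849
θ=326°: circle(B,9.00) ∩ circle(D,3.00): a=8.8111, h=1.8343
θ=326°:   candidates: C₊=(9.5374,1.7134) cross=20.517; C₋=(9.7208,-1.9507) cross=-20.517
θ=326°:   branch + wants cross > 0 → take C=(9.5374,1.7134) (cross=20.517)
θ=326°: ex = (C−B)/|BC| = (0.9676,0.2525); ey = (-0.2525,0.9676)
θ=326°: P = B + 1.33·ex + -2.19·ey = (2.6689,-2.3424)
θ=350°: B = A + 1.00·(cos350°, sin350°) = (0.9848, -0.1736)
θ=350°: |BD| = 11.0166
θ=350°: circle(B,9.00) ∩ circle(D,3.00): a=8.7761, h=1.9951
θ=350°:   candidates: C₊=(9.7284,1.9595) cross=21.979; C₋=(9.7913,-2.0301) cross=-21.979
θ=350°:   branch + wants cross > 0 → take C=(9.7284,1.9595) (cross=21.979)
θ=350°: ex = (C−B)/|BC| = (0.9715,0.2370); ey = (-0.2370,0.9715)
θ=350°: P = B + 1.33·ex + -2.19·ey = (2.7960,-1.9860)

θ=300°: 2.30 -2.69
θ=326°: 2.67 -2.34
θ=350°: 2.80 -1.99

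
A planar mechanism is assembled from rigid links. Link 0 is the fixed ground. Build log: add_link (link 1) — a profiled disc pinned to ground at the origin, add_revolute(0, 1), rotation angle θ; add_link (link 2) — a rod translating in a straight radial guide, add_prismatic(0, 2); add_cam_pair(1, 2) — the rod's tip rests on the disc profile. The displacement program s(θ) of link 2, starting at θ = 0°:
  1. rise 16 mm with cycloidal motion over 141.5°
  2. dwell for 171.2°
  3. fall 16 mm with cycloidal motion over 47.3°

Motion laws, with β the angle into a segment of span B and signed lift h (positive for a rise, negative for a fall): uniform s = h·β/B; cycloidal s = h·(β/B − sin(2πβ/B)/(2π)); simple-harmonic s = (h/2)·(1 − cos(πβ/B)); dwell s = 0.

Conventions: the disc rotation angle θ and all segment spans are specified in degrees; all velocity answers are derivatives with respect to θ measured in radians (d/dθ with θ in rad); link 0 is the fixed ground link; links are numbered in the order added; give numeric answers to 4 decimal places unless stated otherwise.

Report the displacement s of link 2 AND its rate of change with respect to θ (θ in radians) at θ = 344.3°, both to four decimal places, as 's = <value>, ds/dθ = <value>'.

seg 1 [0°–141.5°] cycloidal, h=16: full span → s += 16 → s = 16.0000
seg 2 [141.5°–312.7°] dwell: s stays 16.0000
seg 3 [312.7°–360°] cycloidal, h=-16: θ=344.3° here. β=31.6, B=47.3. -16·(0.6681 − sin(2π·0.6681)/(2π)) = -12.9057 → s = 3.0943
velocity in seg [312.7°–360°] (cycloidal), θ in radians: β = 31.6° = 0.5515 rad, B = 47.3° = 0.8255 rad; ds/dθ = (h/B)(1 − cos(2πβ/B)) = ((-16)/0.8255)(1 − cos(2π·0.6681)) = -28.922835 mm/rad

s = 3.0943, ds/dθ = -28.9228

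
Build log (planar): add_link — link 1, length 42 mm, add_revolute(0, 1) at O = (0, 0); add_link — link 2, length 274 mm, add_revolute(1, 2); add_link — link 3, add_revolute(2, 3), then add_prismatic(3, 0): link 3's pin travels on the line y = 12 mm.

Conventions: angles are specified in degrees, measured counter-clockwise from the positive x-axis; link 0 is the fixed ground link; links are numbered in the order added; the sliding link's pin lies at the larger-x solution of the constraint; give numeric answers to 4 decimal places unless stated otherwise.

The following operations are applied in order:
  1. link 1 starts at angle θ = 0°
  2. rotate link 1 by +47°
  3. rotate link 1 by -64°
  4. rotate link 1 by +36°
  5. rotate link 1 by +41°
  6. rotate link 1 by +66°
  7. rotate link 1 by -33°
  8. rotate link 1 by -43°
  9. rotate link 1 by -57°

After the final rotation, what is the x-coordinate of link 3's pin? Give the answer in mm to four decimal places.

geometry: r = 42 mm, L = 274 mm, e = 12 mm; θ starts at 0°
rotate link 1 by +47°: θ ← 0° +47° = 47°
rotate link 1 by -64°: θ ← 47° -64° = -17°
rotate link 1 by +36°: θ ← -17° +36° = 19°
rotate link 1 by +41°: θ ← 19° +41° = 60°
rotate link 1 by +66°: θ ← 60° +66° = 126°
rotate link 1 by -33°: θ ← 126° -33° = 93°
rotate link 1 by -43°: θ ← 93° -43° = 50°
rotate link 1 by -57°: θ ← 50° -57° = -7°
crank pin P = (r cos θ, r sin θ) = (41.686938, -5.118512)
h = r sin θ − e = -5.118512 − 12 = -17.118512
x = r cos θ + √(L² − h²) = 41.686938 + 273.464726 = 315.151665

315.1517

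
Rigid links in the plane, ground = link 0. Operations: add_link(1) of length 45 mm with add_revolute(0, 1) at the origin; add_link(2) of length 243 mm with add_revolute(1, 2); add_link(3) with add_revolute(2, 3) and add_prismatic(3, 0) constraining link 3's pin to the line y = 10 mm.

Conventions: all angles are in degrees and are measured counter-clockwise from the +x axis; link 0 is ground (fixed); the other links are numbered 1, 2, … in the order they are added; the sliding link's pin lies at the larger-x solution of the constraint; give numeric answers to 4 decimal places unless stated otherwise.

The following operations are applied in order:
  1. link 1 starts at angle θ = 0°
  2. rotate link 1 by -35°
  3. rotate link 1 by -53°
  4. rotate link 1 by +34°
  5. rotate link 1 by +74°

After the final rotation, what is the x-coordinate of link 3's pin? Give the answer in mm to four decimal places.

geometry: r = 45 mm, L = 243 mm, e = 10 mm; θ starts at 0°
rotate link 1 by -35°: θ ← 0° -35° = -35°
rotate link 1 by -53°: θ ← -35° -53° = -88°
rotate link 1 by +34°: θ ← -88° +34° = -54°
rotate link 1 by +74°: θ ← -54° +74° = 20°
crank pin P = (r cos θ, r sin θ) = (42.286168, 15.390906)
h = r sin θ − e = 15.390906 − 10 = 5.390906
x = r cos θ + √(L² − h²) = 42.286168 + 242.940195 = 285.226362

285.2264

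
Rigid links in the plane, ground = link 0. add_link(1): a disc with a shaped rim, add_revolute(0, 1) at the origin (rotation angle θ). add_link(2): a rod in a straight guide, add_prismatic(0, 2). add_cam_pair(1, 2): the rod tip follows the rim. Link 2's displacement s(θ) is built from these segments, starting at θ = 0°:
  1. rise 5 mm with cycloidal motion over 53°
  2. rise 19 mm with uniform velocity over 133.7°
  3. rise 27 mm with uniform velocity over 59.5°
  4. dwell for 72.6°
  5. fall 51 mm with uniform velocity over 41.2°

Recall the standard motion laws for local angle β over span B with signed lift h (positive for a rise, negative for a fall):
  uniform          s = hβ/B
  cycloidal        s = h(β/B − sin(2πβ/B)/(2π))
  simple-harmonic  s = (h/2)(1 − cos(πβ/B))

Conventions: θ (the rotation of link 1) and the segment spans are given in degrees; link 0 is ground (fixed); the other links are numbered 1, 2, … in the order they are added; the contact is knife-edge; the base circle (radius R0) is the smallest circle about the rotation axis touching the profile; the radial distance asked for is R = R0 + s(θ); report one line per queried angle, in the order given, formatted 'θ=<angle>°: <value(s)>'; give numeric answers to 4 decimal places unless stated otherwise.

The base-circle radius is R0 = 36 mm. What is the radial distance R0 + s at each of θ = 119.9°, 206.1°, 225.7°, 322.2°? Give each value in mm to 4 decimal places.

segment 1 (0° to 53°, cycloidal, h = 5) is passed completely: s = 0.0000 + (5) = 5.0000
θ = 119.9° falls in segment 2 (53° to 186.7°, uniform, h = 19): β = 119.9 − 53 = 66.9°, B = 133.7°; Δs = 19·66.9/133.7 = 9.5071; s = 5.0000 + 9.5071 = 14.5071
segment 2 (53° to 186.7°, uniform, h = 19) is passed completely: s = 5.0000 + (19) = 24.0000
θ = 206.1° falls in segment 3 (186.7° to 246.2°, uniform, h = 27): β = 206.1 − 186.7 = 19.4°, B = 59.5°; Δs = 27·19.4/59.5 = 8.8034; s = 24.0000 + 8.8034 = 32.8034
θ = 225.7° falls in segment 3 (186.7° to 246.2°, uniform, h = 27): β = 225.7 − 186.7 = 39°, B = 59.5°; Δs = 27·39/59.5 = 17.6975; s = 24.0000 + 17.6975 = 41.6975
segment 3 (186.7° to 246.2°, uniform, h = 27) is passed completely: s = 24.0000 + (27) = 51.0000
segment 4 (246.2° to 318.8°, dwell): s unchanged at 51.0000
θ = 322.2° falls in segment 5 (318.8° to 360°, uniform, h = -51): β = 322.2 − 318.8 = 3.4°, B = 41.2°; Δs = -51·3.4/41.2 = -4.2087; s = 51.0000 − 4.2087 = 46.7913
θ=119.9°: R = R0 + s = 36 + 14.5071 = 50.5071
θ=206.1°: R = R0 + s = 36 + 32.8034 = 68.8034
θ=225.7°: R = R0 + s = 36 + 41.6975 = 77.6975
θ=322.2°: R = R0 + s = 36 + 46.7913 = 82.7913

θ=119.9°: 50.5071
θ=206.1°: 68.8034
θ=225.7°: 77.6975
θ=322.2°: 82.7913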